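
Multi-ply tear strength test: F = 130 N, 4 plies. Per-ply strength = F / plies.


Formula: Per-ply strength = Total force / Number of plies
Per-ply = 130 N / 4
Per-ply = 32.5 N

32.5 N


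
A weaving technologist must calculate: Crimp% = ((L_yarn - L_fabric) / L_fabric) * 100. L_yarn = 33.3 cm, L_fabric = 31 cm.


Formula: Crimp% = ((L_yarn - L_fabric) / L_fabric) * 100
Step 1: Extension = 33.3 - 31 = 2.3 cm
Step 2: Crimp% = (2.3 / 31) * 100
Step 3: Crimp% = 0.074194 * 100 = 7.4194% ≈ 7.4%

7.4%


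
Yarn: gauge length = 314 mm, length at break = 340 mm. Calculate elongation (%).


Formula: Elongation (%) = ((L_break - L0) / L0) * 100
Step 1: Extension = 340 - 314 = 26 mm
Step 2: Elongation = (26 / 314) * 100
Step 3: Elongation = 0.082803 * 100 = 8.2803% ≈ 8.3%

8.3%


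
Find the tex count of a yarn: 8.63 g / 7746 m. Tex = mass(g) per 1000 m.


Formula: Tex = (mass_g / length_m) * 1000
Substituting: Tex = (8.63 / 7746) * 1000
Intermediate: 8.63 / 7746 = 0.00111412 g/m
Tex = 0.00111412 * 1000 = 1.11 tex

1.11 tex


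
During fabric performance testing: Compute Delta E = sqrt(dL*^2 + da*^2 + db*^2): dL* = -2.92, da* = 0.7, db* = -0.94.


Formula: Delta E = sqrt(dL*^2 + da*^2 + db*^2)
Step 1: dL*^2 = (-2.92)^2 = 8.5264
Step 2: da*^2 = 0.7^2 = 0.49
Step 3: db*^2 = (-0.94)^2 = 0.8836
Step 4: Sum = 8.5264 + 0.49 + 0.8836 = 9.9
Step 5: Delta E = sqrt(9.9) = 3.15

3.15 Delta E


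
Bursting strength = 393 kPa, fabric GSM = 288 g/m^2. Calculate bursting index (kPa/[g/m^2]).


Formula: Bursting Index = Bursting Strength / Fabric GSM
BI = 393 kPa / 288 g/m^2
BI = 1.365 kPa/(g/m^2)

1.365 kPa/(g/m^2)


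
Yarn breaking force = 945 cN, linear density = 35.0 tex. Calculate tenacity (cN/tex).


Formula: Tenacity = Breaking force / Linear density
Tenacity = 945 cN / 35.0 tex
Tenacity = 27.00 cN/tex

27.00 cN/tex


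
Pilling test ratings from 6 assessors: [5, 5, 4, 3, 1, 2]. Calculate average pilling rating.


Formula: Mean = sum / count
Sum = 5 + 5 + 4 + 3 + 1 + 2 = 20
Mean = 20 / 6 = 3.3

3.3


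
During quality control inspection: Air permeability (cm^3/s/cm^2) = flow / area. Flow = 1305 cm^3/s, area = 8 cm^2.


Formula: Air Permeability = Airflow / Test Area
AP = 1305 cm^3/s / 8 cm^2
AP = 163.1 cm^3/s/cm^2

163.1 cm^3/s/cm^2


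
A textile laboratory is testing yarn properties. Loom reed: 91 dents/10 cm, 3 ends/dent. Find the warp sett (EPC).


Formula: EPC = (dents per 10 cm * ends per dent) / 10
Step 1: Total ends per 10 cm = 91 * 3 = 273
Step 2: EPC = 273 / 10 = 27.3 ends/cm

27.3 ends/cm


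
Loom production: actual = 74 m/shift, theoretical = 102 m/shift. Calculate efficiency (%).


Formula: Efficiency% = (Actual output / Theoretical output) * 100
Efficiency% = (74 / 102) * 100
Efficiency% = 0.72549 * 100 = 72.549% ≈ 72.5%

72.5%


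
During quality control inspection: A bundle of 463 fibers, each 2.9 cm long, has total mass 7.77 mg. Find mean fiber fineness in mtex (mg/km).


Formula: fineness (mtex) = mass (mg) / total length (km) = (mass_mg / total_length_m) * 1000
Step 1: Convert fiber length: 2.9 cm = 0.029 m
Step 2: Total fiber length = 463 * 0.029 = 13.427 m
Step 3: Linear density = 7.77 mg / 13.427 m = 0.5787 mg/m
Step 4: fineness = 0.5787 * 1000 = 578.7 mtex

578.7 mtex


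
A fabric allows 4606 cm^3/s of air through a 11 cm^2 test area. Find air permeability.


Formula: Air Permeability = Airflow / Test Area
AP = 4606 cm^3/s / 11 cm^2
AP = 418.7 cm^3/s/cm^2

418.7 cm^3/s/cm^2


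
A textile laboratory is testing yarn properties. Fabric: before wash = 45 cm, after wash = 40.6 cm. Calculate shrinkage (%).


Formula: Shrinkage% = ((L_before - L_after) / L_before) * 100
Step 1: Shrinkage = 45 - 40.6 = 4.4 cm
Step 2: Shrinkage% = (4.4 / 45) * 100
Step 3: Shrinkage% = 0.097778 * 100 = 9.7778% ≈ 9.8%

9.8%


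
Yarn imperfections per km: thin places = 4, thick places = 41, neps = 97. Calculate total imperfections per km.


Formula: Total = thin places + thick places + neps
Total = 4 + 41 + 97
Total = 142 imperfections/km

142 imperfections/km


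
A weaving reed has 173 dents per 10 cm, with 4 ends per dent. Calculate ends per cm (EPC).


Formula: EPC = (dents per 10 cm * ends per dent) / 10
Step 1: Total ends per 10 cm = 173 * 4 = 692
Step 2: EPC = 692 / 10 = 69.2 ends/cm

69.2 ends/cm


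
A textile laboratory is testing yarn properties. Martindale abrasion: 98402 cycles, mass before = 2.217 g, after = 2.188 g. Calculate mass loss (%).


Formula: Mass loss% = ((m_before - m_after) / m_before) * 100
Step 1: Mass loss = 2.217 - 2.188 = 0.029 g
Step 2: Ratio = 0.029 / 2.217 = 0.0130807
Step 3: Mass loss% = 0.0130807 * 100 = 1.30807% ≈ 1.31%

1.31%


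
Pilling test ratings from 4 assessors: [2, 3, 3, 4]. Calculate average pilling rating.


Formula: Mean = sum / count
Sum = 2 + 3 + 3 + 4 = 12
Mean = 12 / 4 = 3.0

3.0


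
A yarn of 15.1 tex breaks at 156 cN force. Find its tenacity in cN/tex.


Formula: Tenacity = Breaking force / Linear density
Tenacity = 156 cN / 15.1 tex
Tenacity = 10.33 cN/tex

10.33 cN/tex


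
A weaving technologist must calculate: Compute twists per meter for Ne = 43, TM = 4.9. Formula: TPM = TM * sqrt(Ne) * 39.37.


Formula: TPM = TM * sqrt(Ne) * 39.37
Step 1: sqrt(Ne) = sqrt(43) = 6.5574
Step 2: TM * sqrt(Ne) = 4.9 * 6.5574 = 32.1313
Step 3: TPM = 32.1313 * 39.37 = 1265 twists/m

1265 twists/m


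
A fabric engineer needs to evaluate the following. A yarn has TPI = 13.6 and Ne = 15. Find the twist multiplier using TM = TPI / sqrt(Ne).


Formula: TM = TPI / sqrt(Ne)
Step 1: sqrt(Ne) = sqrt(15) = 3.873
Step 2: TM = 13.6 / 3.873 = 3.51

3.51 TM


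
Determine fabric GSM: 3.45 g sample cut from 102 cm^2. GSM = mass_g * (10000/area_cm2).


Formula: GSM = mass_g / area_m2
Step 1: Convert area: 102 cm^2 = 102 / 10000 = 0.0102 m^2
Step 2: GSM = 3.45 g / 0.0102 m^2 = 338.2 g/m^2

338.2 g/m^2


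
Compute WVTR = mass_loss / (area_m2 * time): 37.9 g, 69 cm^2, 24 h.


Formula: WVTR = mass_loss / (area * time)
Step 1: Convert area: 69 cm^2 = 0.0069 m^2
Step 2: WVTR = 37.9 g / (0.0069 m^2 * 24 h)
Step 3: WVTR = 37.9 / 0.1656 = 228.9 g/m^2/h

228.9 g/m^2/h


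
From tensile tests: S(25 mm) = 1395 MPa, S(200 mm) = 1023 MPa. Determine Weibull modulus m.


Formula: m = ln(L1/L2) / ln(S2/S1)
Step 1: ln(L1/L2) = ln(25/200) = -2.07944
Step 2: S2/S1 = 1023/1395 = 0.73333
Step 3: ln(S2/S1) = ln(0.73333) = -0.31016
Step 4: m = -2.07944 / -0.31016 = 6.70

6.70 (Weibull m)


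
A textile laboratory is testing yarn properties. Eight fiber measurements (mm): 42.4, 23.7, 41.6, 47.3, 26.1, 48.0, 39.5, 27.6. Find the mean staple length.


Formula: Mean = sum of lengths / count
Sum = 42.4 + 23.7 + 41.6 + 47.3 + 26.1 + 48.0 + 39.5 + 27.6
Sum = 296.2 mm
Mean = 296.2 / 8 = 37.03 mm

37.03 mm


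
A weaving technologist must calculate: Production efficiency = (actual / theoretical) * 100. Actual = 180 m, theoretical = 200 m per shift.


Formula: Efficiency% = (Actual output / Theoretical output) * 100
Efficiency% = (180 / 200) * 100
Efficiency% = 0.9 * 100 = 90.0%

90.0%


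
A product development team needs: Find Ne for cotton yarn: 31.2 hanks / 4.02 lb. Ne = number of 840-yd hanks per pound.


Formula: Ne = hanks / mass_lb
Substituting: Ne = 31.2 / 4.02
Ne = 7.8

7.8 Ne


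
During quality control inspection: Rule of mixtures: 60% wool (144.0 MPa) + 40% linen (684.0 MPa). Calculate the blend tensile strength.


Formula: Blend property = (fraction_A * property_A) + (fraction_B * property_B)
Step 1: Contribution A = 60/100 * 144.0 MPa = 86.4 MPa
Step 2: Contribution B = 40/100 * 684.0 MPa = 273.6 MPa
Step 3: Blend tensile strength = 86.4 + 273.6 = 360.0 MPa

360.0 MPa


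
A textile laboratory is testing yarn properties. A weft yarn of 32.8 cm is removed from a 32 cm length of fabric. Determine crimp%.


Formula: Crimp% = ((L_yarn - L_fabric) / L_fabric) * 100
Step 1: Extension = 32.8 - 32 = 0.8 cm
Step 2: Crimp% = (0.8 / 32) * 100
Step 3: Crimp% = 0.025 * 100 = 2.5%

2.5%


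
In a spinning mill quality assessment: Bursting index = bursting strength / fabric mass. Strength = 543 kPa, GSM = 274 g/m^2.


Formula: Bursting Index = Bursting Strength / Fabric GSM
BI = 543 kPa / 274 g/m^2
BI = 1.982 kPa/(g/m^2)

1.982 kPa/(g/m^2)


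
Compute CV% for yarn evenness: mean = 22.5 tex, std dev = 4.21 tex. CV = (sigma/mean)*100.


Formula: CV% = (standard deviation / mean) * 100
Step 1: Ratio = 4.21 / 22.5 = 0.187111
Step 2: CV% = 0.187111 * 100 = 18.7111% ≈ 18.7%

18.7%


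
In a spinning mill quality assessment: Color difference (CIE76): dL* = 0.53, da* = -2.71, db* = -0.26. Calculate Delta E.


Formula: Delta E = sqrt(dL*^2 + da*^2 + db*^2)
Step 1: dL*^2 = 0.53^2 = 0.2809
Step 2: da*^2 = (-2.71)^2 = 7.3441
Step 3: db*^2 = (-0.26)^2 = 0.0676
Step 4: Sum = 0.2809 + 7.3441 + 0.0676 = 7.6926
Step 5: Delta E = sqrt(7.6926) = 2.77

2.77 Delta E


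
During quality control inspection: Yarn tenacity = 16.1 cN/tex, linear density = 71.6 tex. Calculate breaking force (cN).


Formula: Breaking force = Tenacity * Linear density
F = 16.1 cN/tex * 71.6 tex
F = 1152.76 cN

1152.76 cN


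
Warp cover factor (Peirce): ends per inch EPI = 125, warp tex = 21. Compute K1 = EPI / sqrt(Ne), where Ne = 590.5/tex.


Formula: K1 = EPI / sqrt(Ne), with Ne = 590.5 / tex_warp
Step 1: Ne = 590.5 / 21 = 28.119
Step 2: sqrt(Ne) = sqrt(28.119) = 5.3027
Step 3: K1 = 125 / 5.3027 = 23.6

23.6


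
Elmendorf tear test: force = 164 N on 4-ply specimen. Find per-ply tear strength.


Formula: Per-ply strength = Total force / Number of plies
Per-ply = 164 N / 4
Per-ply = 41 N

41 N


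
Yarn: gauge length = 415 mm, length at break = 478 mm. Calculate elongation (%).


Formula: Elongation (%) = ((L_break - L0) / L0) * 100
Step 1: Extension = 478 - 415 = 63 mm
Step 2: Elongation = (63 / 415) * 100
Step 3: Elongation = 0.151807 * 100 = 15.1807% ≈ 15.2%

15.2%


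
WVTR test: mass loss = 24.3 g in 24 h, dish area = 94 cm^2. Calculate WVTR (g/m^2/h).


Formula: WVTR = mass_loss / (area * time)
Step 1: Convert area: 94 cm^2 = 0.0094 m^2
Step 2: WVTR = 24.3 g / (0.0094 m^2 * 24 h)
Step 3: WVTR = 24.3 / 0.2256 = 107.7 g/m^2/h

107.7 g/m^2/h


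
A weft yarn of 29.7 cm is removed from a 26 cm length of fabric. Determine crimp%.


Formula: Crimp% = ((L_yarn - L_fabric) / L_fabric) * 100
Step 1: Extension = 29.7 - 26 = 3.7 cm
Step 2: Crimp% = (3.7 / 26) * 100
Step 3: Crimp% = 0.142308 * 100 = 14.2308% ≈ 14.2%

14.2%


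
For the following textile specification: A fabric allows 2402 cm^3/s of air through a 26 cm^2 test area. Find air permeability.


Formula: Air Permeability = Airflow / Test Area
AP = 2402 cm^3/s / 26 cm^2
AP = 92.4 cm^3/s/cm^2

92.4 cm^3/s/cm^2


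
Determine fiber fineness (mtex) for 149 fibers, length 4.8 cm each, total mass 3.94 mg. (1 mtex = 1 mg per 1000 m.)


Formula: fineness (mtex) = mass (mg) / total length (km) = (mass_mg / total_length_m) * 1000
Step 1: Convert fiber length: 4.8 cm = 0.048 m
Step 2: Total fiber length = 149 * 0.048 = 7.152 m
Step 3: Linear density = 3.94 mg / 7.152 m = 0.5509 mg/m
Step 4: fineness = 0.5509 * 1000 = 550.9 mtex

550.9 mtex


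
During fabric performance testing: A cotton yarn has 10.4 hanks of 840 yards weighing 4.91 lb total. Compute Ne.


Formula: Ne = hanks / mass_lb
Substituting: Ne = 10.4 / 4.91
Ne = 2.1

2.1 Ne


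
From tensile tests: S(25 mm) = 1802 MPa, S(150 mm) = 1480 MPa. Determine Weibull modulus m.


Formula: m = ln(L1/L2) / ln(S2/S1)
Step 1: ln(L1/L2) = ln(25/150) = -1.79176
Step 2: S2/S1 = 1480/1802 = 0.82131
Step 3: ln(S2/S1) = ln(0.82131) = -0.19685
Step 4: m = -1.79176 / -0.19685 = 9.10

9.10 (Weibull m)


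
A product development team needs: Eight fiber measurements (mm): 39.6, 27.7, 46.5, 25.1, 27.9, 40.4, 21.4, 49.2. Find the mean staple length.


Formula: Mean = sum of lengths / count
Sum = 39.6 + 27.7 + 46.5 + 25.1 + 27.9 + 40.4 + 21.4 + 49.2
Sum = 277.8 mm
Mean = 277.8 / 8 = 34.73 mm

34.73 mm


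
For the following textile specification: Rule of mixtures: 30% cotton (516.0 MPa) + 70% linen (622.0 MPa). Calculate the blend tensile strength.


Formula: Blend property = (fraction_A * property_A) + (fraction_B * property_B)
Step 1: Contribution A = 30/100 * 516.0 MPa = 154.8 MPa
Step 2: Contribution B = 70/100 * 622.0 MPa = 435.4 MPa
Step 3: Blend tensile strength = 154.8 + 435.4 = 590.2 MPa

590.2 MPa


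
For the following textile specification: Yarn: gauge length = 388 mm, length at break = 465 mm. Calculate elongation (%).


Formula: Elongation (%) = ((L_break - L0) / L0) * 100
Step 1: Extension = 465 - 388 = 77 mm
Step 2: Elongation = (77 / 388) * 100
Step 3: Elongation = 0.198454 * 100 = 19.8454% ≈ 19.8%

19.8%


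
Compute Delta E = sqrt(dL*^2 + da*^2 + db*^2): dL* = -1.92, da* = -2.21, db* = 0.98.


Formula: Delta E = sqrt(dL*^2 + da*^2 + db*^2)
Step 1: dL*^2 = (-1.92)^2 = 3.6864
Step 2: da*^2 = (-2.21)^2 = 4.8841
Step 3: db*^2 = 0.98^2 = 0.9604
Step 4: Sum = 3.6864 + 4.8841 + 0.9604 = 9.5309
Step 5: Delta E = sqrt(9.5309) = 3.09

3.09 Delta E


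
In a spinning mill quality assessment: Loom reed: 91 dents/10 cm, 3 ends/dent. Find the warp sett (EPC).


Formula: EPC = (dents per 10 cm * ends per dent) / 10
Step 1: Total ends per 10 cm = 91 * 3 = 273
Step 2: EPC = 273 / 10 = 27.3 ends/cm

27.3 ends/cm


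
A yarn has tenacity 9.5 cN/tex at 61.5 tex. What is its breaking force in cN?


Formula: Breaking force = Tenacity * Linear density
F = 9.5 cN/tex * 61.5 tex
F = 584.25 cN

584.25 cN


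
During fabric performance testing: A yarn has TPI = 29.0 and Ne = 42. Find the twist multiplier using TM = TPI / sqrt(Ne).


Formula: TM = TPI / sqrt(Ne)
Step 1: sqrt(Ne) = sqrt(42) = 6.4807
Step 2: TM = 29.0 / 6.4807 = 4.47

4.47 TM


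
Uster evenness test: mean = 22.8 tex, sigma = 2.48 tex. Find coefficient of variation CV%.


Formula: CV% = (standard deviation / mean) * 100
Step 1: Ratio = 2.48 / 22.8 = 0.108772
Step 2: CV% = 0.108772 * 100 = 10.8772% ≈ 10.9%

10.9%


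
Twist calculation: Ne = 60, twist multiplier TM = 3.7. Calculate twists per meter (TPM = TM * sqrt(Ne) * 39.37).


Formula: TPM = TM * sqrt(Ne) * 39.37
Step 1: sqrt(Ne) = sqrt(60) = 7.746
Step 2: TM * sqrt(Ne) = 3.7 * 7.746 = 28.6602
Step 3: TPM = 28.6602 * 39.37 = 1128 twists/m

1128 twists/m


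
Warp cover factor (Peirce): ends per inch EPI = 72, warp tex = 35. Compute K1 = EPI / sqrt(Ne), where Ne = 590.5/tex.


Formula: K1 = EPI / sqrt(Ne), with Ne = 590.5 / tex_warp
Step 1: Ne = 590.5 / 35 = 16.871
Step 2: sqrt(Ne) = sqrt(16.871) = 4.1074
Step 3: K1 = 72 / 4.1074 = 17.5

17.5


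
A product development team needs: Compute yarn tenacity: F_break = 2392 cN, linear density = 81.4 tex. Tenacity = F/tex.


Formula: Tenacity = Breaking force / Linear density
Tenacity = 2392 cN / 81.4 tex
Tenacity = 29.39 cN/tex

29.39 cN/tex


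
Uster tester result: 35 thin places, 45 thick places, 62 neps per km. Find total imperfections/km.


Formula: Total = thin places + thick places + neps
Total = 35 + 45 + 62
Total = 142 imperfections/km

142 imperfections/km


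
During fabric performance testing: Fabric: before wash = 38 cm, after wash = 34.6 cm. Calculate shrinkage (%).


Formula: Shrinkage% = ((L_before - L_after) / L_before) * 100
Step 1: Shrinkage = 38 - 34.6 = 3.4 cm
Step 2: Shrinkage% = (3.4 / 38) * 100
Step 3: Shrinkage% = 0.089474 * 100 = 8.9474% ≈ 8.9%

8.9%


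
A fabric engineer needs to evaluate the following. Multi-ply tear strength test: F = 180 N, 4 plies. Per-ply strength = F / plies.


Formula: Per-ply strength = Total force / Number of plies
Per-ply = 180 N / 4
Per-ply = 45 N

45 N


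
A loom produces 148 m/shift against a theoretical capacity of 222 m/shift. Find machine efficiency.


Formula: Efficiency% = (Actual output / Theoretical output) * 100
Efficiency% = (148 / 222) * 100
Efficiency% = 0.666667 * 100 = 66.6667% ≈ 66.7%

66.7%


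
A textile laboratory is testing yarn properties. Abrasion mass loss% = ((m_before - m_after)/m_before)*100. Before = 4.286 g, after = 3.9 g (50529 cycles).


Formula: Mass loss% = ((m_before - m_after) / m_before) * 100
Step 1: Mass loss = 4.286 - 3.9 = 0.386 g
Step 2: Ratio = 0.386 / 4.286 = 0.0900607
Step 3: Mass loss% = 0.0900607 * 100 = 9.00607% ≈ 9.01%

9.01%


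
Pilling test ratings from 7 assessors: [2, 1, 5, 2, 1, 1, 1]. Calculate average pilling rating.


Formula: Mean = sum / count
Sum = 2 + 1 + 5 + 2 + 1 + 1 + 1 = 13
Mean = 13 / 7 = 1.9

1.9


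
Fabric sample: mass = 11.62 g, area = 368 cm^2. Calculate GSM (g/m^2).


Formula: GSM = mass_g / area_m2
Step 1: Convert area: 368 cm^2 = 368 / 10000 = 0.0368 m^2
Step 2: GSM = 11.62 g / 0.0368 m^2 = 315.8 g/m^2

315.8 g/m^2


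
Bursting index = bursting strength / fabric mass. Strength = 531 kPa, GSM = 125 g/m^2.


Formula: Bursting Index = Bursting Strength / Fabric GSM
BI = 531 kPa / 125 g/m^2
BI = 4.248 kPa/(g/m^2)

4.248 kPa/(g/m^2)


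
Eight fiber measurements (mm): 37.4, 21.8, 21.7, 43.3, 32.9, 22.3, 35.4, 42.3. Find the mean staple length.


Formula: Mean = sum of lengths / count
Sum = 37.4 + 21.8 + 21.7 + 43.3 + 32.9 + 22.3 + 35.4 + 42.3
Sum = 257.1 mm
Mean = 257.1 / 8 = 32.14 mm

32.14 mm


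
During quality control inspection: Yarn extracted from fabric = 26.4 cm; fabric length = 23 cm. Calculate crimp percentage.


Formula: Crimp% = ((L_yarn - L_fabric) / L_fabric) * 100
Step 1: Extension = 26.4 - 23 = 3.4 cm
Step 2: Crimp% = (3.4 / 23) * 100
Step 3: Crimp% = 0.147826 * 100 = 14.7826% ≈ 14.8%

14.8%


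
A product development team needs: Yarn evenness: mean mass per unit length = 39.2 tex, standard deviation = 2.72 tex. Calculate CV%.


Formula: CV% = (standard deviation / mean) * 100
Step 1: Ratio = 2.72 / 39.2 = 0.069388
Step 2: CV% = 0.069388 * 100 = 6.9388% ≈ 6.9%

6.9%


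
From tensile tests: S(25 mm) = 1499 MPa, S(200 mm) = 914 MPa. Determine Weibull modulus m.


Formula: m = ln(L1/L2) / ln(S2/S1)
Step 1: ln(L1/L2) = ln(25/200) = -2.07944
Step 2: S2/S1 = 914/1499 = 0.60974
Step 3: ln(S2/S1) = ln(0.60974) = -0.49472
Step 4: m = -2.07944 / -0.49472 = 4.20

4.20 (Weibull m)


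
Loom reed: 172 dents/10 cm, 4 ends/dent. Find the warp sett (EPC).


Formula: EPC = (dents per 10 cm * ends per dent) / 10
Step 1: Total ends per 10 cm = 172 * 4 = 688
Step 2: EPC = 688 / 10 = 68.8 ends/cm

68.8 ends/cm


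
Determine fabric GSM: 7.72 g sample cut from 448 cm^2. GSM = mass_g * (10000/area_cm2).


Formula: GSM = mass_g / area_m2
Step 1: Convert area: 448 cm^2 = 448 / 10000 = 0.0448 m^2
Step 2: GSM = 7.72 g / 0.0448 m^2 = 172.3 g/m^2

172.3 g/m^2


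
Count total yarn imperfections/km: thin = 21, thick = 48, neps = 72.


Formula: Total = thin places + thick places + neps
Total = 21 + 48 + 72
Total = 141 imperfections/km

141 imperfections/km


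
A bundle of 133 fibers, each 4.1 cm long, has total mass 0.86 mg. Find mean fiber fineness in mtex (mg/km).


Formula: fineness (mtex) = mass (mg) / total length (km) = (mass_mg / total_length_m) * 1000
Step 1: Convert fiber length: 4.1 cm = 0.041 m
Step 2: Total fiber length = 133 * 0.041 = 5.453 m
Step 3: Linear density = 0.86 mg / 5.453 m = 0.1577 mg/m
Step 4: fineness = 0.1577 * 1000 = 157.7 mtex

157.7 mtex


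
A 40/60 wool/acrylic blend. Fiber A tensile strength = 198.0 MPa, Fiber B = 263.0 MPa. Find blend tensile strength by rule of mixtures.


Formula: Blend property = (fraction_A * property_A) + (fraction_B * property_B)
Step 1: Contribution A = 40/100 * 198.0 MPa = 79.2 MPa
Step 2: Contribution B = 60/100 * 263.0 MPa = 157.8 MPa
Step 3: Blend tensile strength = 79.2 + 157.8 = 237.0 MPa

237.0 MPa


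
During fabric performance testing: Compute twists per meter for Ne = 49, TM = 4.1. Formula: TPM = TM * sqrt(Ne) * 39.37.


Formula: TPM = TM * sqrt(Ne) * 39.37
Step 1: sqrt(Ne) = sqrt(49) = 7
Step 2: TM * sqrt(Ne) = 4.1 * 7 = 28.7
Step 3: TPM = 28.7 * 39.37 = 1130 twists/m

1130 twists/m


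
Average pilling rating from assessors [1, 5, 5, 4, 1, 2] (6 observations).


Formula: Mean = sum / count
Sum = 1 + 5 + 5 + 4 + 1 + 2 = 18
Mean = 18 / 6 = 3.0

3.0


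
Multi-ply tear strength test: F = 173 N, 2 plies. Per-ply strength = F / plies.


Formula: Per-ply strength = Total force / Number of plies
Per-ply = 173 N / 2
Per-ply = 86.5 N

86.5 N


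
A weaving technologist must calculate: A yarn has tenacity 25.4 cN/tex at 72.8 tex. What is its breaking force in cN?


Formula: Breaking force = Tenacity * Linear density
F = 25.4 cN/tex * 72.8 tex
F = 1849.12 cN

1849.12 cN


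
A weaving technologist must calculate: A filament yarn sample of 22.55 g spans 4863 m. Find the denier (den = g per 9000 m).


Formula: den = (mass_g / length_m) * 9000
Substituting: den = (22.55 / 4863) * 9000
Intermediate: 22.55 / 4863 = 0.00463706 g/m
den = 0.00463706 * 9000 = 41.7 denier

41.7 denier


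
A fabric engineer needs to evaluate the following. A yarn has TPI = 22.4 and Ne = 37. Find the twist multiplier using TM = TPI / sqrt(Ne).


Formula: TM = TPI / sqrt(Ne)
Step 1: sqrt(Ne) = sqrt(37) = 6.0828
Step 2: TM = 22.4 / 6.0828 = 3.68

3.68 TM


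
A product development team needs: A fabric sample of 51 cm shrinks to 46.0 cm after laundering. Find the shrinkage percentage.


Formula: Shrinkage% = ((L_before - L_after) / L_before) * 100
Step 1: Shrinkage = 51 - 46.0 = 5.0 cm
Step 2: Shrinkage% = (5.0 / 51) * 100
Step 3: Shrinkage% = 0.098039 * 100 = 9.8039% ≈ 9.8%

9.8%


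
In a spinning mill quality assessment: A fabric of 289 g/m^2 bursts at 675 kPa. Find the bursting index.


Formula: Bursting Index = Bursting Strength / Fabric GSM
BI = 675 kPa / 289 g/m^2
BI = 2.336 kPa/(g/m^2)

2.336 kPa/(g/m^2)


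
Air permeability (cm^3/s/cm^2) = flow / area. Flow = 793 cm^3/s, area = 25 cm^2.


Formula: Air Permeability = Airflow / Test Area
AP = 793 cm^3/s / 25 cm^2
AP = 31.7 cm^3/s/cm^2

31.7 cm^3/s/cm^2


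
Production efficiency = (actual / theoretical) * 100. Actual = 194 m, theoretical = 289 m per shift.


Formula: Efficiency% = (Actual output / Theoretical output) * 100
Efficiency% = (194 / 289) * 100
Efficiency% = 0.67128 * 100 = 67.128% ≈ 67.1%

67.1%


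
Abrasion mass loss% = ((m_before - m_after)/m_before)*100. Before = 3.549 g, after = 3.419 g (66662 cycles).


Formula: Mass loss% = ((m_before - m_after) / m_before) * 100
Step 1: Mass loss = 3.549 - 3.419 = 0.13 g
Step 2: Ratio = 0.13 / 3.549 = 0.03663
Step 3: Mass loss% = 0.03663 * 100 = 3.663% ≈ 3.66%

3.66%


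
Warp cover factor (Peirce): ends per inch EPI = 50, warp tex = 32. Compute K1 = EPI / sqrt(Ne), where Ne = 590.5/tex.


Formula: K1 = EPI / sqrt(Ne), with Ne = 590.5 / tex_warp
Step 1: Ne = 590.5 / 32 = 18.453
Step 2: sqrt(Ne) = sqrt(18.453) = 4.2957
Step 3: K1 = 50 / 4.2957 = 11.6

11.6


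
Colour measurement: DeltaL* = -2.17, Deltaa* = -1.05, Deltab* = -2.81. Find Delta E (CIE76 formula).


Formula: Delta E = sqrt(dL*^2 + da*^2 + db*^2)
Step 1: dL*^2 = (-2.17)^2 = 4.7089
Step 2: da*^2 = (-1.05)^2 = 1.1025
Step 3: db*^2 = (-2.81)^2 = 7.8961
Step 4: Sum = 4.7089 + 1.1025 + 7.8961 = 13.7075
Step 5: Delta E = sqrt(13.7075) = 3.7

3.7 Delta E


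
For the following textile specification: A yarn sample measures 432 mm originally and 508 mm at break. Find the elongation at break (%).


Formula: Elongation (%) = ((L_break - L0) / L0) * 100
Step 1: Extension = 508 - 432 = 76 mm
Step 2: Elongation = (76 / 432) * 100
Step 3: Elongation = 0.175926 * 100 = 17.5926% ≈ 17.6%

17.6%


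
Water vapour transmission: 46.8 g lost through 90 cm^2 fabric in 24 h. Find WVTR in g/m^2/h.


Formula: WVTR = mass_loss / (area * time)
Step 1: Convert area: 90 cm^2 = 0.009 m^2
Step 2: WVTR = 46.8 g / (0.009 m^2 * 24 h)
Step 3: WVTR = 46.8 / 0.216 = 216.7 g/m^2/h

216.7 g/m^2/h


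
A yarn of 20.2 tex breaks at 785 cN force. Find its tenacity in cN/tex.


Formula: Tenacity = Breaking force / Linear density
Tenacity = 785 cN / 20.2 tex
Tenacity = 38.86 cN/tex

38.86 cN/tex


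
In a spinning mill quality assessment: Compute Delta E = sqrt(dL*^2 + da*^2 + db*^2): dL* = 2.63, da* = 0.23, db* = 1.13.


Formula: Delta E = sqrt(dL*^2 + da*^2 + db*^2)
Step 1: dL*^2 = 2.63^2 = 6.9169
Step 2: da*^2 = 0.23^2 = 0.0529
Step 3: db*^2 = 1.13^2 = 1.2769
Step 4: Sum = 6.9169 + 0.0529 + 1.2769 = 8.2467
Step 5: Delta E = sqrt(8.2467) = 2.87

2.87 Delta E


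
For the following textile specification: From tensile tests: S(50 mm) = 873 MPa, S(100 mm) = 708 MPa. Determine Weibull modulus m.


Formula: m = ln(L1/L2) / ln(S2/S1)
Step 1: ln(L1/L2) = ln(50/100) = -0.69315
Step 2: S2/S1 = 708/873 = 0.811
Step 3: ln(S2/S1) = ln(0.811) = -0.20949
Step 4: m = -0.69315 / -0.20949 = 3.31

3.31 (Weibull m)


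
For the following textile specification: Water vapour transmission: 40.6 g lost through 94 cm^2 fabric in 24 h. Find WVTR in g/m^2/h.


Formula: WVTR = mass_loss / (area * time)
Step 1: Convert area: 94 cm^2 = 0.0094 m^2
Step 2: WVTR = 40.6 g / (0.0094 m^2 * 24 h)
Step 3: WVTR = 40.6 / 0.2256 = 180.0 g/m^2/h

180.0 g/m^2/h


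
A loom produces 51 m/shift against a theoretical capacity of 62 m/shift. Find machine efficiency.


Formula: Efficiency% = (Actual output / Theoretical output) * 100
Efficiency% = (51 / 62) * 100
Efficiency% = 0.822581 * 100 = 82.2581% ≈ 82.3%

82.3%


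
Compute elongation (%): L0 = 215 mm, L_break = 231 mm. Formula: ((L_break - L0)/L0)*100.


Formula: Elongation (%) = ((L_break - L0) / L0) * 100
Step 1: Extension = 231 - 215 = 16 mm
Step 2: Elongation = (16 / 215) * 100
Step 3: Elongation = 0.074419 * 100 = 7.4419% ≈ 7.4%

7.4%


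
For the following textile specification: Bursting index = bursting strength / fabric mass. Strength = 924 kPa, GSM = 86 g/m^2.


Formula: Bursting Index = Bursting Strength / Fabric GSM
BI = 924 kPa / 86 g/m^2
BI = 10.744 kPa/(g/m^2)

10.744 kPa/(g/m^2)


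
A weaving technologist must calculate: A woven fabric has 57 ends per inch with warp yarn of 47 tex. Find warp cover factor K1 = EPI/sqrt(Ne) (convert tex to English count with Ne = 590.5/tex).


Formula: K1 = EPI / sqrt(Ne), with Ne = 590.5 / tex_warp
Step 1: Ne = 590.5 / 47 = 12.564
Step 2: sqrt(Ne) = sqrt(12.564) = 3.5446
Step 3: K1 = 57 / 3.5446 = 16.1

16.1


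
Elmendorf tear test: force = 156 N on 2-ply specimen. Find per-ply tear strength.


Formula: Per-ply strength = Total force / Number of plies
Per-ply = 156 N / 2
Per-ply = 78 N

78 N


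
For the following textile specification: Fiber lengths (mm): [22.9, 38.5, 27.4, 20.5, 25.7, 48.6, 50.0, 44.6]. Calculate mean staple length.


Formula: Mean = sum of lengths / count
Sum = 22.9 + 38.5 + 27.4 + 20.5 + 25.7 + 48.6 + 50.0 + 44.6
Sum = 278.2 mm
Mean = 278.2 / 8 = 34.78 mm

34.78 mm


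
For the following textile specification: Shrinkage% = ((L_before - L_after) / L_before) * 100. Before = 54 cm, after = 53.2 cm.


Formula: Shrinkage% = ((L_before - L_after) / L_before) * 100
Step 1: Shrinkage = 54 - 53.2 = 0.8 cm
Step 2: Shrinkage% = (0.8 / 54) * 100
Step 3: Shrinkage% = 0.014815 * 100 = 1.4815% ≈ 1.5%

1.5%


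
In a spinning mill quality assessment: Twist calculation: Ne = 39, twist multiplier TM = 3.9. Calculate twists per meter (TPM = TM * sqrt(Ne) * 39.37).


Formula: TPM = TM * sqrt(Ne) * 39.37
Step 1: sqrt(Ne) = sqrt(39) = 6.245
Step 2: TM * sqrt(Ne) = 3.9 * 6.245 = 24.3555
Step 3: TPM = 24.3555 * 39.37 = 959 twists/m

959 twists/m


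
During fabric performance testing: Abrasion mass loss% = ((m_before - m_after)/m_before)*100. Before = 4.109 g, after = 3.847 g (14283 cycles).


Formula: Mass loss% = ((m_before - m_after) / m_before) * 100
Step 1: Mass loss = 4.109 - 3.847 = 0.262 g
Step 2: Ratio = 0.262 / 4.109 = 0.0637625
Step 3: Mass loss% = 0.0637625 * 100 = 6.37625% ≈ 6.38%

6.38%


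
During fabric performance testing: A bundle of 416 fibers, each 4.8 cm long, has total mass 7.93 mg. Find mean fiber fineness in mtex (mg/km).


Formula: fineness (mtex) = mass (mg) / total length (km) = (mass_mg / total_length_m) * 1000
Step 1: Convert fiber length: 4.8 cm = 0.048 m
Step 2: Total fiber length = 416 * 0.048 = 19.968 m
Step 3: Linear density = 7.93 mg / 19.968 m = 0.3971 mg/m
Step 4: fineness = 0.3971 * 1000 = 397.1 mtex

397.1 mtex


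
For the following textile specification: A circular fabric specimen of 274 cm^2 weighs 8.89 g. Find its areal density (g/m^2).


Formula: GSM = mass_g / area_m2
Step 1: Convert area: 274 cm^2 = 274 / 10000 = 0.0274 m^2
Step 2: GSM = 8.89 g / 0.0274 m^2 = 324.5 g/m^2

324.5 g/m^2


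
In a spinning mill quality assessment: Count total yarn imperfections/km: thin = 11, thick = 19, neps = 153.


Formula: Total = thin places + thick places + neps
Total = 11 + 19 + 153
Total = 183 imperfections/km

183 imperfections/km


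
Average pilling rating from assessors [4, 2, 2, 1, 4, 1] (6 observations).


Formula: Mean = sum / count
Sum = 4 + 2 + 2 + 1 + 4 + 1 = 14
Mean = 14 / 6 = 2.3

2.3


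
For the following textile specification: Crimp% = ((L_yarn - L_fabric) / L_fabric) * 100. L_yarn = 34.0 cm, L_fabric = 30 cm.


Formula: Crimp% = ((L_yarn - L_fabric) / L_fabric) * 100
Step 1: Extension = 34.0 - 30 = 4.0 cm
Step 2: Crimp% = (4.0 / 30) * 100
Step 3: Crimp% = 0.133333 * 100 = 13.3333% ≈ 13.3%

13.3%


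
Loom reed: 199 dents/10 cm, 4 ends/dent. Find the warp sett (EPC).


Formula: EPC = (dents per 10 cm * ends per dent) / 10
Step 1: Total ends per 10 cm = 199 * 4 = 796
Step 2: EPC = 796 / 10 = 79.6 ends/cm

79.6 ends/cm


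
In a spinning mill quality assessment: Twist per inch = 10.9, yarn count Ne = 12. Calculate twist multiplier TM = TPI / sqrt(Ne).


Formula: TM = TPI / sqrt(Ne)
Step 1: sqrt(Ne) = sqrt(12) = 3.4641
Step 2: TM = 10.9 / 3.4641 = 3.15

3.15 TM


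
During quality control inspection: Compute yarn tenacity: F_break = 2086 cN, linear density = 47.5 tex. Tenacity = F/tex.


Formula: Tenacity = Breaking force / Linear density
Tenacity = 2086 cN / 47.5 tex
Tenacity = 43.92 cN/tex

43.92 cN/tex


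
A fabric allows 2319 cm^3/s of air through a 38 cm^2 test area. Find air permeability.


Formula: Air Permeability = Airflow / Test Area
AP = 2319 cm^3/s / 38 cm^2
AP = 61.0 cm^3/s/cm^2

61.0 cm^3/s/cm^2


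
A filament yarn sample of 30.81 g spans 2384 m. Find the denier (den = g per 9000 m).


Formula: den = (mass_g / length_m) * 9000
Substituting: den = (30.81 / 2384) * 9000
Intermediate: 30.81 / 2384 = 0.01292366 g/m
den = 0.01292366 * 9000 = 116.3 denier

116.3 denier


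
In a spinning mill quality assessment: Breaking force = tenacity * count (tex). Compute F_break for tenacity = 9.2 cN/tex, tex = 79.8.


Formula: Breaking force = Tenacity * Linear density
F = 9.2 cN/tex * 79.8 tex
F = 734.16 cN

734.16 cN


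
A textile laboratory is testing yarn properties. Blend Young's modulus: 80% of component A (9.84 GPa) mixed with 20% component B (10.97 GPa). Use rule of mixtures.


Formula: Blend property = (fraction_A * property_A) + (fraction_B * property_B)
Step 1: Contribution A = 80/100 * 9.84 GPa = 7.872 GPa
Step 2: Contribution B = 20/100 * 10.97 GPa = 2.194 GPa
Step 3: Blend Young's modulus = 7.872 + 2.194 = 10.066 GPa

10.066 GPa


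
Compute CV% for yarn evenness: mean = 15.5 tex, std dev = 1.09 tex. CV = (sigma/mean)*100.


Formula: CV% = (standard deviation / mean) * 100
Step 1: Ratio = 1.09 / 15.5 = 0.070323
Step 2: CV% = 0.070323 * 100 = 7.0323% ≈ 7.0%

7.0%


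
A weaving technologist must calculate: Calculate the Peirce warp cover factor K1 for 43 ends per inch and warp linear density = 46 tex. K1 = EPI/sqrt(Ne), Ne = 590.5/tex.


Formula: K1 = EPI / sqrt(Ne), with Ne = 590.5 / tex_warp
Step 1: Ne = 590.5 / 46 = 12.837
Step 2: sqrt(Ne) = sqrt(12.837) = 3.5829
Step 3: K1 = 43 / 3.5829 = 12.0

12.0


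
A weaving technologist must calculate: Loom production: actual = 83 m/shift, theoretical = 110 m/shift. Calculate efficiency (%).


Formula: Efficiency% = (Actual output / Theoretical output) * 100
Efficiency% = (83 / 110) * 100
Efficiency% = 0.754545 * 100 = 75.4545% ≈ 75.5%

75.5%


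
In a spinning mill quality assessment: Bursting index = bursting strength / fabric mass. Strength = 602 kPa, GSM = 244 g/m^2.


Formula: Bursting Index = Bursting Strength / Fabric GSM
BI = 602 kPa / 244 g/m^2
BI = 2.467 kPa/(g/m^2)

2.467 kPa/(g/m^2)


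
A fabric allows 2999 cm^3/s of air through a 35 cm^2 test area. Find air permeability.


Formula: Air Permeability = Airflow / Test Area
AP = 2999 cm^3/s / 35 cm^2
AP = 85.7 cm^3/s/cm^2

85.7 cm^3/s/cm^2


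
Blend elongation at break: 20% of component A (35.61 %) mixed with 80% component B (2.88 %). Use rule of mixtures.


Formula: Blend property = (fraction_A * property_A) + (fraction_B * property_B)
Step 1: Contribution A = 20/100 * 35.61 % = 7.122 %
Step 2: Contribution B = 80/100 * 2.88 % = 2.304 %
Step 3: Blend elongation at break = 7.122 + 2.304 = 9.426 %

9.426 %


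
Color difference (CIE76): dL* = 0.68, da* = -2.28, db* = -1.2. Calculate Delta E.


Formula: Delta E = sqrt(dL*^2 + da*^2 + db*^2)
Step 1: dL*^2 = 0.68^2 = 0.4624
Step 2: da*^2 = (-2.28)^2 = 5.1984
Step 3: db*^2 = (-1.2)^2 = 1.44
Step 4: Sum = 0.4624 + 5.1984 + 1.44 = 7.1008
Step 5: Delta E = sqrt(7.1008) = 2.66

2.66 Delta E


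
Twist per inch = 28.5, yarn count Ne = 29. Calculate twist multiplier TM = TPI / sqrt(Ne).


Formula: TM = TPI / sqrt(Ne)
Step 1: sqrt(Ne) = sqrt(29) = 5.3852
Step 2: TM = 28.5 / 5.3852 = 5.29

5.29 TM


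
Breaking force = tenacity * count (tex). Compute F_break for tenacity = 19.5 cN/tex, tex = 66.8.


Formula: Breaking force = Tenacity * Linear density
F = 19.5 cN/tex * 66.8 tex
F = 1302.60 cN

1302.60 cN


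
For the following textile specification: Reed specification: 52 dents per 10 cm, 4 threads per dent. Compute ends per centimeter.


Formula: EPC = (dents per 10 cm * ends per dent) / 10
Step 1: Total ends per 10 cm = 52 * 4 = 208
Step 2: EPC = 208 / 10 = 20.8 ends/cm

20.8 ends/cm


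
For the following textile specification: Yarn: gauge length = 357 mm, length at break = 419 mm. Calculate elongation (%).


Formula: Elongation (%) = ((L_break - L0) / L0) * 100
Step 1: Extension = 419 - 357 = 62 mm
Step 2: Elongation = (62 / 357) * 100
Step 3: Elongation = 0.173669 * 100 = 17.3669% ≈ 17.4%

17.4%


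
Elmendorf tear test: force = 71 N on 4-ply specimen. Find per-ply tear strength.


Formula: Per-ply strength = Total force / Number of plies
Per-ply = 71 N / 4
Per-ply = 17.75 N

17.75 N


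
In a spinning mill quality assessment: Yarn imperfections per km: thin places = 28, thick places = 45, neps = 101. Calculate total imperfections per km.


Formula: Total = thin places + thick places + neps
Total = 28 + 45 + 101
Total = 174 imperfections/km

174 imperfections/km


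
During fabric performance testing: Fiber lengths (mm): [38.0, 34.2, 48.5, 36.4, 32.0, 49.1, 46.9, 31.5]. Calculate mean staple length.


Formula: Mean = sum of lengths / count
Sum = 38.0 + 34.2 + 48.5 + 36.4 + 32.0 + 49.1 + 46.9 + 31.5
Sum = 316.6 mm
Mean = 316.6 / 8 = 39.58 mm

39.58 mm


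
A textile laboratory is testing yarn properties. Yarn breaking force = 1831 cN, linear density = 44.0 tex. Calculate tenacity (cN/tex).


Formula: Tenacity = Breaking force / Linear density
Tenacity = 1831 cN / 44.0 tex
Tenacity = 41.61 cN/tex

41.61 cN/tex


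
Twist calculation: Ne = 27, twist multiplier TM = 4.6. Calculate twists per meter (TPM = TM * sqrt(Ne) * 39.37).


Formula: TPM = TM * sqrt(Ne) * 39.37
Step 1: sqrt(Ne) = sqrt(27) = 5.1962
Step 2: TM * sqrt(Ne) = 4.6 * 5.1962 = 23.9025
Step 3: TPM = 23.9025 * 39.37 = 941 twists/m

941 twists/m


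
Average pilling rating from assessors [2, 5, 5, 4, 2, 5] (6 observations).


Formula: Mean = sum / count
Sum = 2 + 5 + 5 + 4 + 2 + 5 = 23
Mean = 23 / 6 = 3.8

3.8


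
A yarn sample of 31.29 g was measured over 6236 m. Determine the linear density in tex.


Formula: Tex = (mass_g / length_m) * 1000
Substituting: Tex = (31.29 / 6236) * 1000
Intermediate: 31.29 / 6236 = 0.00501764 g/m
Tex = 0.00501764 * 1000 = 5.02 tex

5.02 tex


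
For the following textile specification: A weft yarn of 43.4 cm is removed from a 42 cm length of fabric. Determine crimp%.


Formula: Crimp% = ((L_yarn - L_fabric) / L_fabric) * 100
Step 1: Extension = 43.4 - 42 = 1.4 cm
Step 2: Crimp% = (1.4 / 42) * 100
Step 3: Crimp% = 0.033333 * 100 = 3.3333% ≈ 3.3%

3.3%


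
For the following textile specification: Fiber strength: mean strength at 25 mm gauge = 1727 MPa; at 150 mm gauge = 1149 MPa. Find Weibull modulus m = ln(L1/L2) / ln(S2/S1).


Formula: m = ln(L1/L2) / ln(S2/S1)
Step 1: ln(L1/L2) = ln(25/150) = -1.79176
Step 2: S2/S1 = 1149/1727 = 0.66532
Step 3: ln(S2/S1) = ln(0.66532) = -0.40749
Step 4: m = -1.79176 / -0.40749 = 4.40

4.40 (Weibull m)


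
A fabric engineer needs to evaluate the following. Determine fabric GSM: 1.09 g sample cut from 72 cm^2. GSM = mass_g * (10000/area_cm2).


Formula: GSM = mass_g / area_m2
Step 1: Convert area: 72 cm^2 = 72 / 10000 = 0.0072 m^2
Step 2: GSM = 1.09 g / 0.0072 m^2 = 151.4 g/m^2

151.4 g/m^2


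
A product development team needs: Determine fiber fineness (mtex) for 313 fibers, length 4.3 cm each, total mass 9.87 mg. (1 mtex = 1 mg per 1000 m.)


Formula: fineness (mtex) = mass (mg) / total length (km) = (mass_mg / total_length_m) * 1000
Step 1: Convert fiber length: 4.3 cm = 0.043 m
Step 2: Total fiber length = 313 * 0.043 = 13.459 m
Step 3: Linear density = 9.87 mg / 13.459 m = 0.7333 mg/m
Step 4: fineness = 0.7333 * 1000 = 733.3 mtex

733.3 mtex


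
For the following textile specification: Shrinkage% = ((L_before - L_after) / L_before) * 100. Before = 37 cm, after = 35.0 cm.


Formula: Shrinkage% = ((L_before - L_after) / L_before) * 100
Step 1: Shrinkage = 37 - 35.0 = 2.0 cm
Step 2: Shrinkage% = (2.0 / 37) * 100
Step 3: Shrinkage% = 0.054054 * 100 = 5.4054% ≈ 5.4%

5.4%


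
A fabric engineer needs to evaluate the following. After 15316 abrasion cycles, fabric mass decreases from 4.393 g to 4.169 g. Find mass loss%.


Formula: Mass loss% = ((m_before - m_after) / m_before) * 100
Step 1: Mass loss = 4.393 - 4.169 = 0.224 g
Step 2: Ratio = 0.224 / 4.393 = 0.0509902
Step 3: Mass loss% = 0.0509902 * 100 = 5.09902% ≈ 5.10%

5.10%


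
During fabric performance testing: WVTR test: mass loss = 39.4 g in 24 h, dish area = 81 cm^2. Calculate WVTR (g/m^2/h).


Formula: WVTR = mass_loss / (area * time)
Step 1: Convert area: 81 cm^2 = 0.0081 m^2
Step 2: WVTR = 39.4 g / (0.0081 m^2 * 24 h)
Step 3: WVTR = 39.4 / 0.1944 = 202.7 g/m^2/h

202.7 g/m^2/h


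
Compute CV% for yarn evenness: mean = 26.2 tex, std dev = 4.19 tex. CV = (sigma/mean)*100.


Formula: CV% = (standard deviation / mean) * 100
Step 1: Ratio = 4.19 / 26.2 = 0.159924
Step 2: CV% = 0.159924 * 100 = 15.9924% ≈ 16.0%

16.0%


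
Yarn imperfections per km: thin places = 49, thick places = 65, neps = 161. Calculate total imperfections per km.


Formula: Total = thin places + thick places + neps
Total = 49 + 65 + 161
Total = 275 imperfections/km

275 imperfections/km


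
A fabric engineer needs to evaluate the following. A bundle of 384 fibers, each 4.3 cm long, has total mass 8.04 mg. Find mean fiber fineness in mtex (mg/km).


Formula: fineness (mtex) = mass (mg) / total length (km) = (mass_mg / total_length_m) * 1000
Step 1: Convert fiber length: 4.3 cm = 0.043 m
Step 2: Total fiber length = 384 * 0.043 = 16.512 m
Step 3: Linear density = 8.04 mg / 16.512 m = 0.4869 mg/m
Step 4: fineness = 0.4869 * 1000 = 486.9 mtex

486.9 mtex


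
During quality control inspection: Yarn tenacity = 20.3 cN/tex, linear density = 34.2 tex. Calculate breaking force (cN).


Formula: Breaking force = Tenacity * Linear density
F = 20.3 cN/tex * 34.2 tex
F = 694.26 cN

694.26 cN
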